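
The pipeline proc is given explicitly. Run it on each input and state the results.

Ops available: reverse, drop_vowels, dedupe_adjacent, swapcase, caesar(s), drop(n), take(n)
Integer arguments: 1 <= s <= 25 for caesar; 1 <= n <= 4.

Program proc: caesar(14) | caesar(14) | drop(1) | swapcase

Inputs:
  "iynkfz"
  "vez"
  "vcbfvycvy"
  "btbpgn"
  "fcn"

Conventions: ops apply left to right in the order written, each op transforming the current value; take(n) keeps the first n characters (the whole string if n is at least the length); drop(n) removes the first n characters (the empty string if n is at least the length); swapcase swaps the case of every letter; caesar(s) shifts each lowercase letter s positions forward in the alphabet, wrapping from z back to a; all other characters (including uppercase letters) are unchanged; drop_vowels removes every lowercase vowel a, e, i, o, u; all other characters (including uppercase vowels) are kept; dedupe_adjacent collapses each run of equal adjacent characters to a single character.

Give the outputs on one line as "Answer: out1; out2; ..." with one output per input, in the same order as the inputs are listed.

Execution, op by op:
  "iynkfz" -> "wmbytn" -> "kapmhb" -> "apmhb" -> "APMHB"
  "vez" -> "jsn" -> "xgb" -> "gb" -> "GB"
  "vcbfvycvy" -> "jqptjmqjm" -> "xedhxaexa" -> "edhxaexa" -> "EDHXAEXA"
  "btbpgn" -> "phpdub" -> "dvdrip" -> "vdrip" -> "VDRIP"
  "fcn" -> "tqb" -> "hep" -> "ep" -> "EP"

"APMHB"; "GB"; "EDHXAEXA"; "VDRIP"; "EP"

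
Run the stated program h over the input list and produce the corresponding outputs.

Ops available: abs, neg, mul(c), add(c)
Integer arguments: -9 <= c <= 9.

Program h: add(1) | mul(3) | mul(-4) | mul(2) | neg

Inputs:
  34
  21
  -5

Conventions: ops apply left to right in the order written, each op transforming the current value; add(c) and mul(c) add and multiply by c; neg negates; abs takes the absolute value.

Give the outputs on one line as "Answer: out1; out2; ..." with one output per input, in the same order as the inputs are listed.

840; 528; -96

Execution, op by op:
  34 -> 35 -> 105 -> -420 -> -840 -> 840
  21 -> 22 -> 66 -> -264 -> -528 -> 528
  -5 -> -4 -> -12 -> 48 -> 96 -> -96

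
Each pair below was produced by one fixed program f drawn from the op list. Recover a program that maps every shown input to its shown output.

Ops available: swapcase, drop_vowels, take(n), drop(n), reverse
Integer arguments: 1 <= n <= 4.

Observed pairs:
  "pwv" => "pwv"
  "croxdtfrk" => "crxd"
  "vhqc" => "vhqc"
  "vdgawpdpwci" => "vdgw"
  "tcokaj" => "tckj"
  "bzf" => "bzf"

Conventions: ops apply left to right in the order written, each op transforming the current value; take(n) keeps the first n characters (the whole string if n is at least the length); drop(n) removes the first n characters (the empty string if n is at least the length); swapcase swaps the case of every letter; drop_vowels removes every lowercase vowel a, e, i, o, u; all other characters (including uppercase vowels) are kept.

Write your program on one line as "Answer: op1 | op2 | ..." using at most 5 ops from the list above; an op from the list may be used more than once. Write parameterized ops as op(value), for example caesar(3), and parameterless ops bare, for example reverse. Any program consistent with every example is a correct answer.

reverse | drop_vowels | reverse | take(4)

Check, running the answer program on each example:
  "pwv" -> "vwp" -> "vwp" -> "pwv" -> "pwv"
  "croxdtfrk" -> "krftdxorc" -> "krftdxrc" -> "crxdtfrk" -> "crxd"
  "vhqc" -> "cqhv" -> "cqhv" -> "vhqc" -> "vhqc"
  "vdgawpdpwci" -> "icwpdpwagdv" -> "cwpdpwgdv" -> "vdgwpdpwc" -> "vdgw"
  "tcokaj" -> "jakoct" -> "jkct" -> "tckj" -> "tckj"
  "bzf" -> "fzb" -> "fzb" -> "bzf" -> "bzf"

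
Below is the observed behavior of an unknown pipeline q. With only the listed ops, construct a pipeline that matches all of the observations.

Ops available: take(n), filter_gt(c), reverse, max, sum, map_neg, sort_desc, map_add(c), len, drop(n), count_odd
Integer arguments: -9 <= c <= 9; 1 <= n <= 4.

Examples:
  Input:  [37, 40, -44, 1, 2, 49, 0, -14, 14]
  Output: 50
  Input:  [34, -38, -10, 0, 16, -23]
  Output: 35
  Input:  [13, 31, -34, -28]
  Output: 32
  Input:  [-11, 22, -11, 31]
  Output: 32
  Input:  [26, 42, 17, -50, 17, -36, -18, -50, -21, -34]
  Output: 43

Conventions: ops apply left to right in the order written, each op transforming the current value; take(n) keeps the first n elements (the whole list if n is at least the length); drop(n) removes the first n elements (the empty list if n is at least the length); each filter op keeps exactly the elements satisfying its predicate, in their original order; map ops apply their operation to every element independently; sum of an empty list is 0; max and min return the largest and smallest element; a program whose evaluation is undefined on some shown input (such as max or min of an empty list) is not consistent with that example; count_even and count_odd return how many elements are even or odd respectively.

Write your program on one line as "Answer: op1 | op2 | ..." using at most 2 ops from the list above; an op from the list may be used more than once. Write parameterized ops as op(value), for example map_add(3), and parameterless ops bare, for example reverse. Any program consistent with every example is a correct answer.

map_add(1) | max

Check, running the answer program on each example:
  [37, 40, -44, 1, 2, 49, 0, -14, 14] -> [38, 41, -43, 2, 3, 50, 1, -13, 15] -> 50
  [34, -38, -10, 0, 16, -23] -> [35, -37, -9, 1, 17, -22] -> 35
  [13, 31, -34, -28] -> [14, 32, -33, -27] -> 32
  [-11, 22, -11, 31] -> [-10, 23, -10, 32] -> 32
  [26, 42, 17, -50, 17, -36, -18, -50, -21, -34] -> [27, 43, 18, -49, 18, -35, -17, -49, -20, -33] -> 43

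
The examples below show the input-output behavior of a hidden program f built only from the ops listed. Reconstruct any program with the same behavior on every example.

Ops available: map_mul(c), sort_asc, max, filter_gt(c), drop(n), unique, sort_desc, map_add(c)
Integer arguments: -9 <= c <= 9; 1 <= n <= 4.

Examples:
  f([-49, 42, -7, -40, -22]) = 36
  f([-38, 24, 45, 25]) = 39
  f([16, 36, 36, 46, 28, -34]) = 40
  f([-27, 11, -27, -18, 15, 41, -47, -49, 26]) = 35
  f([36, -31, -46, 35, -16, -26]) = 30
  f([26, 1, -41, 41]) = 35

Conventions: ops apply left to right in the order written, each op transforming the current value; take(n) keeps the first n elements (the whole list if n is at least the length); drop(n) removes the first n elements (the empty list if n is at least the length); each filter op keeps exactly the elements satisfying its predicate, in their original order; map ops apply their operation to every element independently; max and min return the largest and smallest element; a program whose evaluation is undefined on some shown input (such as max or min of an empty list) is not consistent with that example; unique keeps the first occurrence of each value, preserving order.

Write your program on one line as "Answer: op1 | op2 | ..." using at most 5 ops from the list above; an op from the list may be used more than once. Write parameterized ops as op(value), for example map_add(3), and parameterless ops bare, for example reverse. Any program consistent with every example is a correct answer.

filter_gt(6) | map_add(-5) | sort_asc | map_add(-1) | max

Check, running the answer program on each example:
  [-49, 42, -7, -40, -22] -> [42] -> [37] -> [37] -> [36] -> 36
  [-38, 24, 45, 25] -> [24, 45, 25] -> [19, 40, 20] -> [19, 20, 40] -> [18, 19, 39] -> 39
  [16, 36, 36, 46, 28, -34] -> [16, 36, 36, 46, 28] -> [11, 31, 31, 41, 23] -> [11, 23, 31, 31, 41] -> [10, 22, 30, 30, 40] -> 40
  [-27, 11, -27, -18, 15, 41, -47, -49, 26] -> [11, 15, 41, 26] -> [6, 10, 36, 21] -> [6, 10, 21, 36] -> [5, 9, 20, 35] -> 35
  [36, -31, -46, 35, -16, -26] -> [36, 35] -> [31, 30] -> [30, 31] -> [29, 30] -> 30
  [26, 1, -41, 41] -> [26, 41] -> [21, 36] -> [21, 36] -> [20, 35] -> 35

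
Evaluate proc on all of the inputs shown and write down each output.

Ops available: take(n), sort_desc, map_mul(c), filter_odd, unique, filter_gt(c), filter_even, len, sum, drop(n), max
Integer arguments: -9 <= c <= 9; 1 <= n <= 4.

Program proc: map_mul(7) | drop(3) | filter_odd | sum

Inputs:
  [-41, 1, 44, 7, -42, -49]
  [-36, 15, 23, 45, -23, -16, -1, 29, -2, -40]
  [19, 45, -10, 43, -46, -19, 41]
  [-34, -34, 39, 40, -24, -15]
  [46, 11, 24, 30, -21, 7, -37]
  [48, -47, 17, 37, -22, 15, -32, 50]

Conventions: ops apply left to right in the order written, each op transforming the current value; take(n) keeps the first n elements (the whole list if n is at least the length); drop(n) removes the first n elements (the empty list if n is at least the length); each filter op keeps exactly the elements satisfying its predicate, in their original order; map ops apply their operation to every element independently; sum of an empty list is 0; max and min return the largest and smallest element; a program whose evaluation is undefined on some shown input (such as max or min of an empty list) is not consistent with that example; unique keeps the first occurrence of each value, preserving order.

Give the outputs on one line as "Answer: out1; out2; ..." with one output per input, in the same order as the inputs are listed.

Execution, op by op:
  [-41, 1, 44, 7, -42, -49] -> [-287, 7, 308, 49, -294, -343] -> [49, -294, -343] -> [49, -343] -> -294
  [-36, 15, 23, 45, -23, -16, -1, 29, -2, -40] -> [-252, 105, 161, 315, -161, -112, -7, 203, -14, -280] -> [315, -161, -112, -7, 203, -14, -280] -> [315, -161, -7, 203] -> 350
  [19, 45, -10, 43, -46, -19, 41] -> [133, 315, -70, 301, -322, -133, 287] -> [301, -322, -133, 287] -> [301, -133, 287] -> 455
  [-34, -34, 39, 40, -24, -15] -> [-238, -238, 273, 280, -168, -105] -> [280, -168, -105] -> [-105] -> -105
  [46, 11, 24, 30, -21, 7, -37] -> [322, 77, 168, 210, -147, 49, -259] -> [210, -147, 49, -259] -> [-147, 49, -259] -> -357
  [48, -47, 17, 37, -22, 15, -32, 50] -> [336, -329, 119, 259, -154, 105, -224, 350] -> [259, -154, 105, -224, 350] -> [259, 105] -> 364

-294; 350; 455; -105; -357; 364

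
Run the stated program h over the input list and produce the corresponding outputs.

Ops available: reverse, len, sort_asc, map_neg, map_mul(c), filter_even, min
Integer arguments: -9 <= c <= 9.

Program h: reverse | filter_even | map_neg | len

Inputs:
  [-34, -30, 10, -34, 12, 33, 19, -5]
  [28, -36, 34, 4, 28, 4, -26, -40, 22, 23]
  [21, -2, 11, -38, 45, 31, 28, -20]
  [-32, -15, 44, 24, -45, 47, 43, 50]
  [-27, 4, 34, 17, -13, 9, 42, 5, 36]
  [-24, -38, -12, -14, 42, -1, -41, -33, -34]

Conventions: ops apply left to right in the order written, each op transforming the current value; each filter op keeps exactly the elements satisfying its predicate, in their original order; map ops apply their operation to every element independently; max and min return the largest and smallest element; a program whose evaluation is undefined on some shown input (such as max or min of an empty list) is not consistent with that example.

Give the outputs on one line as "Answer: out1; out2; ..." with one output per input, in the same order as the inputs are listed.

5; 9; 4; 4; 4; 6

Execution, op by op:
  [-34, -30, 10, -34, 12, 33, 19, -5] -> [-5, 19, 33, 12, -34, 10, -30, -34] -> [12, -34, 10, -30, -34] -> [-12, 34, -10, 30, 34] -> 5
  [28, -36, 34, 4, 28, 4, -26, -40, 22, 23] -> [23, 22, -40, -26, 4, 28, 4, 34, -36, 28] -> [22, -40, -26, 4, 28, 4, 34, -36, 28] -> [-22, 40, 26, -4, -28, -4, -34, 36, -28] -> 9
  [21, -2, 11, -38, 45, 31, 28, -20] -> [-20, 28, 31, 45, -38, 11, -2, 21] -> [-20, 28, -38, -2] -> [20, -28, 38, 2] -> 4
  [-32, -15, 44, 24, -45, 47, 43, 50] -> [50, 43, 47, -45, 24, 44, -15, -32] -> [50, 24, 44, -32] -> [-50, -24, -44, 32] -> 4
  [-27, 4, 34, 17, -13, 9, 42, 5, 36] -> [36, 5, 42, 9, -13, 17, 34, 4, -27] -> [36, 42, 34, 4] -> [-36, -42, -34, -4] -> 4
  [-24, -38, -12, -14, 42, -1, -41, -33, -34] -> [-34, -33, -41, -1, 42, -14, -12, -38, -24] -> [-34, 42, -14, -12, -38, -24] -> [34, -42, 14, 12, 38, 24] -> 6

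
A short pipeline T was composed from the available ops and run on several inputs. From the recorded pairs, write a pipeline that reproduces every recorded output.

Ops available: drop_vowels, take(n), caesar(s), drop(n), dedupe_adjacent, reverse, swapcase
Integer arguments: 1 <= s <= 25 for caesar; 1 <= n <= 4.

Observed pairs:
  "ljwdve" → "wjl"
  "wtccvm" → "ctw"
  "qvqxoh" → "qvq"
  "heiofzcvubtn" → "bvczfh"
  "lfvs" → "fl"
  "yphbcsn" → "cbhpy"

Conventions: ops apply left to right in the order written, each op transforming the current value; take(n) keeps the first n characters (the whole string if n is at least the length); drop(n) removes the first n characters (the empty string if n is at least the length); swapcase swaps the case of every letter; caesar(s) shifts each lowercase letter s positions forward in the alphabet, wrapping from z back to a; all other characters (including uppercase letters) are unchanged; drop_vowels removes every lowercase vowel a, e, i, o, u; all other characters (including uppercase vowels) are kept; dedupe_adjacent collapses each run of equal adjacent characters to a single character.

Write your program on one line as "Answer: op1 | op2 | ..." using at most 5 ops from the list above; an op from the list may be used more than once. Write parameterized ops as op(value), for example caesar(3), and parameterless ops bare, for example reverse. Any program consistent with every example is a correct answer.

dedupe_adjacent | drop_vowels | reverse | drop(2)

Check, running the answer program on each example:
  "ljwdve" -> "ljwdve" -> "ljwdv" -> "vdwjl" -> "wjl"
  "wtccvm" -> "wtcvm" -> "wtcvm" -> "mvctw" -> "ctw"
  "qvqxoh" -> "qvqxoh" -> "qvqxh" -> "hxqvq" -> "qvq"
  "heiofzcvubtn" -> "heiofzcvubtn" -> "hfzcvbtn" -> "ntbvczfh" -> "bvczfh"
  "lfvs" -> "lfvs" -> "lfvs" -> "svfl" -> "fl"
  "yphbcsn" -> "yphbcsn" -> "yphbcsn" -> "nscbhpy" -> "cbhpy"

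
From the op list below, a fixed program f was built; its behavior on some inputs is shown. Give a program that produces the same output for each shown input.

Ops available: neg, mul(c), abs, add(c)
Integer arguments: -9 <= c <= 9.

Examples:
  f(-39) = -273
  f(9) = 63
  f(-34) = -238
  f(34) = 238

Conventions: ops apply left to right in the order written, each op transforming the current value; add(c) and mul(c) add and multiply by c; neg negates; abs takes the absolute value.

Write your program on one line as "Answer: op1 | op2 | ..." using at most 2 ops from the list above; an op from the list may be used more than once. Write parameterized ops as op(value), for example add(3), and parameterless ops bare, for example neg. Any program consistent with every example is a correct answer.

neg | mul(-7)

Check, running the answer program on each example:
  -39 -> 39 -> -273
  9 -> -9 -> 63
  -34 -> 34 -> -238
  34 -> -34 -> 238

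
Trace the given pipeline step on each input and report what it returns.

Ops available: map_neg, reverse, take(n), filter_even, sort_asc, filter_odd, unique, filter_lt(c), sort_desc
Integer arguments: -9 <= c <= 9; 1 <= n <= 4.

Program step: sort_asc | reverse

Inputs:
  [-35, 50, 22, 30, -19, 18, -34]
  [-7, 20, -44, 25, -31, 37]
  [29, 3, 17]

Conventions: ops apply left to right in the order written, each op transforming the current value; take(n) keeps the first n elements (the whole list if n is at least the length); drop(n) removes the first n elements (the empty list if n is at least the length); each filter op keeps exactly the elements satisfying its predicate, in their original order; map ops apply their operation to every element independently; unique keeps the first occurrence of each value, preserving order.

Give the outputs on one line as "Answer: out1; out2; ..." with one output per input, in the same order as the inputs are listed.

[50, 30, 22, 18, -19, -34, -35]; [37, 25, 20, -7, -31, -44]; [29, 17, 3]

Execution, op by op:
  [-35, 50, 22, 30, -19, 18, -34] -> [-35, -34, -19, 18, 22, 30, 50] -> [50, 30, 22, 18, -19, -34, -35]
  [-7, 20, -44, 25, -31, 37] -> [-44, -31, -7, 20, 25, 37] -> [37, 25, 20, -7, -31, -44]
  [29, 3, 17] -> [3, 17, 29] -> [29, 17, 3]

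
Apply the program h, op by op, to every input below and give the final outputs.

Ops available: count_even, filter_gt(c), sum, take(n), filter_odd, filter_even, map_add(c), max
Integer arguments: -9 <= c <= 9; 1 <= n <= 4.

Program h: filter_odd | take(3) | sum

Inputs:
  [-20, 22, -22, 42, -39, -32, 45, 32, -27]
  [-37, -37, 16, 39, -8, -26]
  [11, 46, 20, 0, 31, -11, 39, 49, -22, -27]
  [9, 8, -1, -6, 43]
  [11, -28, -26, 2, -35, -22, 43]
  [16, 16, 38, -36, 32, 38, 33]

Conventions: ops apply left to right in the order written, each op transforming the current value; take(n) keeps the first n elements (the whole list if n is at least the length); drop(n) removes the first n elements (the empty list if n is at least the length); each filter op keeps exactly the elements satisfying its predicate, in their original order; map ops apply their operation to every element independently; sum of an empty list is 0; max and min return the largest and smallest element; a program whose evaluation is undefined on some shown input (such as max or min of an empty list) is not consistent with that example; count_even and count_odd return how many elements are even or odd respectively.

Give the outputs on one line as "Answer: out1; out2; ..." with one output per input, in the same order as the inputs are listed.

Execution, op by op:
  [-20, 22, -22, 42, -39, -32, 45, 32, -27] -> [-39, 45, -27] -> [-39, 45, -27] -> -21
  [-37, -37, 16, 39, -8, -26] -> [-37, -37, 39] -> [-37, -37, 39] -> -35
  [11, 46, 20, 0, 31, -11, 39, 49, -22, -27] -> [11, 31, -11, 39, 49, -27] -> [11, 31, -11] -> 31
  [9, 8, -1, -6, 43] -> [9, -1, 43] -> [9, -1, 43] -> 51
  [11, -28, -26, 2, -35, -22, 43] -> [11, -35, 43] -> [11, -35, 43] -> 19
  [16, 16, 38, -36, 32, 38, 33] -> [33] -> [33] -> 33

-21; -35; 31; 51; 19; 33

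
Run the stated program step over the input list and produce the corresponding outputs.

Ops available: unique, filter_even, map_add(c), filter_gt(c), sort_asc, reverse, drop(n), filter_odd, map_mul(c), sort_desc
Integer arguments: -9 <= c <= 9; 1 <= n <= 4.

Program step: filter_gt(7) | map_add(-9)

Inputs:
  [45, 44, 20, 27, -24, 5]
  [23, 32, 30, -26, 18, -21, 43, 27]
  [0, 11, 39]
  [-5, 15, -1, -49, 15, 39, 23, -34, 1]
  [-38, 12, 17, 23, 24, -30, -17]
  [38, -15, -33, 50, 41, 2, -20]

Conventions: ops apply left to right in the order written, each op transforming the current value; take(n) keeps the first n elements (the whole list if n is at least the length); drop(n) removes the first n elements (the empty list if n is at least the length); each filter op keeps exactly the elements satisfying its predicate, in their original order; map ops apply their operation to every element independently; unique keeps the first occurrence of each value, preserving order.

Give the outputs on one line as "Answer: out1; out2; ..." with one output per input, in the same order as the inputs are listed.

Execution, op by op:
  [45, 44, 20, 27, -24, 5] -> [45, 44, 20, 27] -> [36, 35, 11, 18]
  [23, 32, 30, -26, 18, -21, 43, 27] -> [23, 32, 30, 18, 43, 27] -> [14, 23, 21, 9, 34, 18]
  [0, 11, 39] -> [11, 39] -> [2, 30]
  [-5, 15, -1, -49, 15, 39, 23, -34, 1] -> [15, 15, 39, 23] -> [6, 6, 30, 14]
  [-38, 12, 17, 23, 24, -30, -17] -> [12, 17, 23, 24] -> [3, 8, 14, 15]
  [38, -15, -33, 50, 41, 2, -20] -> [38, 50, 41] -> [29, 41, 32]

[36, 35, 11, 18]; [14, 23, 21, 9, 34, 18]; [2, 30]; [6, 6, 30, 14]; [3, 8, 14, 15]; [29, 41, 32]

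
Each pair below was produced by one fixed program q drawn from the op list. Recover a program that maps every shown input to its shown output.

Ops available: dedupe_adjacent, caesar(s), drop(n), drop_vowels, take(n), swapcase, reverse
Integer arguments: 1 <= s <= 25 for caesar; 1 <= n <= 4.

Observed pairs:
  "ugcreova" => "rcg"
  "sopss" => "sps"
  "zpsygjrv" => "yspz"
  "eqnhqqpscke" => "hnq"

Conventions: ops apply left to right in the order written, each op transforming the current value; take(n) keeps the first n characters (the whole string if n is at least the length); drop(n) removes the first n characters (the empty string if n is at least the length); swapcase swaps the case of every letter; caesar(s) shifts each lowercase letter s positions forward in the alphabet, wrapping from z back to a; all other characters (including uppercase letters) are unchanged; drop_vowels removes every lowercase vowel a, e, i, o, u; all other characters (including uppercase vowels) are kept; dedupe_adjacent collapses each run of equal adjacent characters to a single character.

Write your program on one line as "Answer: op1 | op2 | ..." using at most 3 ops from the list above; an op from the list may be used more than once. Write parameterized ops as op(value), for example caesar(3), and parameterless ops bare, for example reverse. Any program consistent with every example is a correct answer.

take(4) | drop_vowels | reverse

Check, running the answer program on each example:
  "ugcreova" -> "ugcr" -> "gcr" -> "rcg"
  "sopss" -> "sops" -> "sps" -> "sps"
  "zpsygjrv" -> "zpsy" -> "zpsy" -> "yspz"
  "eqnhqqpscke" -> "eqnh" -> "qnh" -> "hnq"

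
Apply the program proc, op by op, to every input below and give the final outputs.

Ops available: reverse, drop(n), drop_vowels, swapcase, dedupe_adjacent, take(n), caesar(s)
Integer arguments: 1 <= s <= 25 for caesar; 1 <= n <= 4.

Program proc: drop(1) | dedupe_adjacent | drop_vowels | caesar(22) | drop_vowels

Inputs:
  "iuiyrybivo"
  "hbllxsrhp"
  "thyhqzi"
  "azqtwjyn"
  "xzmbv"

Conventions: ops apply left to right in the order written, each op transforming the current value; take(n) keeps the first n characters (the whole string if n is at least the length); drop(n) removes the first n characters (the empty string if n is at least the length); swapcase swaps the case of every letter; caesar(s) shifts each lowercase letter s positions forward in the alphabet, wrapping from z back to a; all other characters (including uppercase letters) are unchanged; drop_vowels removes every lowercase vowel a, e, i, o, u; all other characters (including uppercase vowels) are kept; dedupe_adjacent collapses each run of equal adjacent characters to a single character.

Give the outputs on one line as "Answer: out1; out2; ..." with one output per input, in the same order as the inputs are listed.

Execution, op by op:
  "iuiyrybivo" -> "uiyrybivo" -> "uiyrybivo" -> "yrybv" -> "unuxr" -> "nxr"
  "hbllxsrhp" -> "bllxsrhp" -> "blxsrhp" -> "blxsrhp" -> "xhtondl" -> "xhtndl"
  "thyhqzi" -> "hyhqzi" -> "hyhqzi" -> "hyhqz" -> "dudmv" -> "ddmv"
  "azqtwjyn" -> "zqtwjyn" -> "zqtwjyn" -> "zqtwjyn" -> "vmpsfuj" -> "vmpsfj"
  "xzmbv" -> "zmbv" -> "zmbv" -> "zmbv" -> "vixr" -> "vxr"

"nxr"; "xhtndl"; "ddmv"; "vmpsfj"; "vxr"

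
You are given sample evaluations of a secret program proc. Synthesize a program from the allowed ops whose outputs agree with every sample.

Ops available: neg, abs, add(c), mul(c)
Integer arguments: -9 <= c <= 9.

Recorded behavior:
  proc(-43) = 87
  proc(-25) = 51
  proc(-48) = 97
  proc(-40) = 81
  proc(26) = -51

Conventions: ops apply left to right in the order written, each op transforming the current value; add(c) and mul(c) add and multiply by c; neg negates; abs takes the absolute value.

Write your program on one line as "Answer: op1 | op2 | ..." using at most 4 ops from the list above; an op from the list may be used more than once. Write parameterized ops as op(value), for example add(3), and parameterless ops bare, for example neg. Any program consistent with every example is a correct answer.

mul(-2) | add(-8) | add(9)

Check, running the answer program on each example:
  -43 -> 86 -> 78 -> 87
  -25 -> 50 -> 42 -> 51
  -48 -> 96 -> 88 -> 97
  -40 -> 80 -> 72 -> 81
  26 -> -52 -> -60 -> -51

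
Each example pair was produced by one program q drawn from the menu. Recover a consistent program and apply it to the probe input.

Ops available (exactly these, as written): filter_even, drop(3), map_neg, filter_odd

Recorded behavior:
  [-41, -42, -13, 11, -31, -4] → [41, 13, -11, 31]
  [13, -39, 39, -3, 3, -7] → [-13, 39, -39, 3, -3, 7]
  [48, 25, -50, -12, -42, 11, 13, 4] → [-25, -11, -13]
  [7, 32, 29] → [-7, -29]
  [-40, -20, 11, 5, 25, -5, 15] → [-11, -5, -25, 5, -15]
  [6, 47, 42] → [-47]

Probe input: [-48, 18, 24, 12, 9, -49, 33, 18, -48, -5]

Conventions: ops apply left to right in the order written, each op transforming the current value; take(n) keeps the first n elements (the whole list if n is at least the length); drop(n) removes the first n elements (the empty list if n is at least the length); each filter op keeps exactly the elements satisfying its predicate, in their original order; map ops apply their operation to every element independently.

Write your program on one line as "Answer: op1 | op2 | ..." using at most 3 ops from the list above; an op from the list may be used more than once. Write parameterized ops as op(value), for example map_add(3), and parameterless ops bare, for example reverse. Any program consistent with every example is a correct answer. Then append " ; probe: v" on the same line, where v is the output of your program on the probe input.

filter_odd | map_neg ; probe: [-9, 49, -33, 5]

Check, running the answer program on each example:
  [-41, -42, -13, 11, -31, -4] -> [-41, -13, 11, -31] -> [41, 13, -11, 31]
  [13, -39, 39, -3, 3, -7] -> [13, -39, 39, -3, 3, -7] -> [-13, 39, -39, 3, -3, 7]
  [48, 25, -50, -12, -42, 11, 13, 4] -> [25, 11, 13] -> [-25, -11, -13]
  [7, 32, 29] -> [7, 29] -> [-7, -29]
  [-40, -20, 11, 5, 25, -5, 15] -> [11, 5, 25, -5, 15] -> [-11, -5, -25, 5, -15]
  [6, 47, 42] -> [47] -> [-47]
  probe: [-48, 18, 24, 12, 9, -49, 33, 18, -48, -5] -> [9, -49, 33, -5] -> [-9, 49, -33, 5]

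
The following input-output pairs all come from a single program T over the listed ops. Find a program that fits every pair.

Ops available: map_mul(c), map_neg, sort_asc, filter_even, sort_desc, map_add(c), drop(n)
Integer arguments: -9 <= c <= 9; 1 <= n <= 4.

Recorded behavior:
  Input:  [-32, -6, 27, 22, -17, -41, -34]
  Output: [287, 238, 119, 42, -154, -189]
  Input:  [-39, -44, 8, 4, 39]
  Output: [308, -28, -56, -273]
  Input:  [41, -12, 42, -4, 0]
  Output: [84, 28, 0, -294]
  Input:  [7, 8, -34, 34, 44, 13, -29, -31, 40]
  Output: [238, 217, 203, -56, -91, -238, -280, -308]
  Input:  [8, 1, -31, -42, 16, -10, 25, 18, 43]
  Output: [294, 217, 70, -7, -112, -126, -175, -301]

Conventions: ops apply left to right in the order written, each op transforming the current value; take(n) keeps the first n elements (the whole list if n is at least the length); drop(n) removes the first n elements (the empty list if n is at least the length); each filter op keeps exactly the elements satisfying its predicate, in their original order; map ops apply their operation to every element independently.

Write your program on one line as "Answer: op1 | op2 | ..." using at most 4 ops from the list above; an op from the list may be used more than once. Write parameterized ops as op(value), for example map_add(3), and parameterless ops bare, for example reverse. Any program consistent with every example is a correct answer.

drop(1) | sort_asc | map_mul(-7)

Check, running the answer program on each example:
  [-32, -6, 27, 22, -17, -41, -34] -> [-6, 27, 22, -17, -41, -34] -> [-41, -34, -17, -6, 22, 27] -> [287, 238, 119, 42, -154, -189]
  [-39, -44, 8, 4, 39] -> [-44, 8, 4, 39] -> [-44, 4, 8, 39] -> [308, -28, -56, -273]
  [41, -12, 42, -4, 0] -> [-12, 42, -4, 0] -> [-12, -4, 0, 42] -> [84, 28, 0, -294]
  [7, 8, -34, 34, 44, 13, -29, -31, 40] -> [8, -34, 34, 44, 13, -29, -31, 40] -> [-34, -31, -29, 8, 13, 34, 40, 44] -> [238, 217, 203, -56, -91, -238, -280, -308]
  [8, 1, -31, -42, 16, -10, 25, 18, 43] -> [1, -31, -42, 16, -10, 25, 18, 43] -> [-42, -31, -10, 1, 16, 18, 25, 43] -> [294, 217, 70, -7, -112, -126, -175, -301]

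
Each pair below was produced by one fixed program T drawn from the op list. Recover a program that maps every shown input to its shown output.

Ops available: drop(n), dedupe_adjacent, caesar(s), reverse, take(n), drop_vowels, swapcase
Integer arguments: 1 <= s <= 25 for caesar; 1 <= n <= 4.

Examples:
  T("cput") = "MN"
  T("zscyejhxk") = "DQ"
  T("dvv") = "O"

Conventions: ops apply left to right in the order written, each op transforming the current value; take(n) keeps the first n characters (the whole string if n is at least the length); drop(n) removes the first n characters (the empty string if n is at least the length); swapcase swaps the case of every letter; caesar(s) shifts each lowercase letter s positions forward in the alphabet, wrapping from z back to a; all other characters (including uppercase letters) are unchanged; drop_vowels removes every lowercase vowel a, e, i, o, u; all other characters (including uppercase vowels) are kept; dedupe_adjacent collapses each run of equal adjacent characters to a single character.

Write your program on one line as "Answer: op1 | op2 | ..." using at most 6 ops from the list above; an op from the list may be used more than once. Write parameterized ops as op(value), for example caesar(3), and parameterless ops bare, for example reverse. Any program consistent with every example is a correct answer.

reverse | caesar(19) | take(2) | dedupe_adjacent | swapcase

Check, running the answer program on each example:
  "cput" -> "tupc" -> "mniv" -> "mn" -> "mn" -> "MN"
  "zscyejhxk" -> "kxhjeycsz" -> "dqacxrvls" -> "dq" -> "dq" -> "DQ"
  "dvv" -> "vvd" -> "oow" -> "oo" -> "o" -> "O"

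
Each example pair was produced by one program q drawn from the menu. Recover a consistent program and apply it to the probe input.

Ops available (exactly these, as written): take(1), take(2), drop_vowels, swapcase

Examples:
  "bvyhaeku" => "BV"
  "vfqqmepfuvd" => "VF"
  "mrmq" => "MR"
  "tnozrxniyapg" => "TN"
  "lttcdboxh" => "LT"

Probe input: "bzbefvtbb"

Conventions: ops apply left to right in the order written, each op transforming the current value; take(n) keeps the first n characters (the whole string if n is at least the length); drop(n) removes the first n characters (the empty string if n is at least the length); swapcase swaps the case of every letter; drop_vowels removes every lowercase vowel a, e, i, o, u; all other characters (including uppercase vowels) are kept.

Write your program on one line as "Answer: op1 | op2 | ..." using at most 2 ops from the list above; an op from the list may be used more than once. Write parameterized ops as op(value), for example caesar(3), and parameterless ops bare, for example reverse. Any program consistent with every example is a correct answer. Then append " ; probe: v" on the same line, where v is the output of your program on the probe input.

take(2) | swapcase ; probe: "BZ"

Check, running the answer program on each example:
  "bvyhaeku" -> "bv" -> "BV"
  "vfqqmepfuvd" -> "vf" -> "VF"
  "mrmq" -> "mr" -> "MR"
  "tnozrxniyapg" -> "tn" -> "TN"
  "lttcdboxh" -> "lt" -> "LT"
  probe: "bzbefvtbb" -> "bz" -> "BZ"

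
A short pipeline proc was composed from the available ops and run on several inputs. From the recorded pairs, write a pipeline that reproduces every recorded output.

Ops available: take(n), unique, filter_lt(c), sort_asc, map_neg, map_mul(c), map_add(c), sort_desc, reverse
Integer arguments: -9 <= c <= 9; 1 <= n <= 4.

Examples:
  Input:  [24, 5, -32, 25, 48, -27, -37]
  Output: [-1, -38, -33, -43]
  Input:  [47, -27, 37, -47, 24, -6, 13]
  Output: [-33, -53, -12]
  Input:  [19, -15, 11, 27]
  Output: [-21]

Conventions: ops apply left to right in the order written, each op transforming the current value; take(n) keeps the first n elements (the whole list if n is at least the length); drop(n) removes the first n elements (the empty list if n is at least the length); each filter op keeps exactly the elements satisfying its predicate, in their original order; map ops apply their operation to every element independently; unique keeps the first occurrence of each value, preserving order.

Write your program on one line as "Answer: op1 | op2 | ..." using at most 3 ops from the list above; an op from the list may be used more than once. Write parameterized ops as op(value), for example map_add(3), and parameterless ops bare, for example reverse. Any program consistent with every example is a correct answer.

map_add(-6) | filter_lt(2)

Check, running the answer program on each example:
  [24, 5, -32, 25, 48, -27, -37] -> [18, -1, -38, 19, 42, -33, -43] -> [-1, -38, -33, -43]
  [47, -27, 37, -47, 24, -6, 13] -> [41, -33, 31, -53, 18, -12, 7] -> [-33, -53, -12]
  [19, -15, 11, 27] -> [13, -21, 5, 21] -> [-21]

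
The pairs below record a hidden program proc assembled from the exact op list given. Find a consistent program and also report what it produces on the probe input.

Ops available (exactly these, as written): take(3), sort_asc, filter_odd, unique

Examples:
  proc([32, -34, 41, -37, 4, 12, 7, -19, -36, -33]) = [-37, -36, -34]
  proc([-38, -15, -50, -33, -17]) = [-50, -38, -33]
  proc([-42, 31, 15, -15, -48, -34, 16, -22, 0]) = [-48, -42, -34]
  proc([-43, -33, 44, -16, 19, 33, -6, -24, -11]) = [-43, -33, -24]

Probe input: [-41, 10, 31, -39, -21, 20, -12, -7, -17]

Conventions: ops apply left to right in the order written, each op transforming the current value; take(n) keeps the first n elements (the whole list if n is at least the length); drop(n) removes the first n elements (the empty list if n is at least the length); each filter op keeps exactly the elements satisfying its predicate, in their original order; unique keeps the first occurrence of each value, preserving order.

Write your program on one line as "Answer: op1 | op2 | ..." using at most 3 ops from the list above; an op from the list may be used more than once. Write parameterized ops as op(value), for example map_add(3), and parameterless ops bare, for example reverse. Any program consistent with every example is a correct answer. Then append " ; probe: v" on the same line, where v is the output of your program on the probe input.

sort_asc | take(3) ; probe: [-41, -39, -21]

Check, running the answer program on each example:
  [32, -34, 41, -37, 4, 12, 7, -19, -36, -33] -> [-37, -36, -34, -33, -19, 4, 7, 12, 32, 41] -> [-37, -36, -34]
  [-38, -15, -50, -33, -17] -> [-50, -38, -33, -17, -15] -> [-50, -38, -33]
  [-42, 31, 15, -15, -48, -34, 16, -22, 0] -> [-48, -42, -34, -22, -15, 0, 15, 16, 31] -> [-48, -42, -34]
  [-43, -33, 44, -16, 19, 33, -6, -24, -11] -> [-43, -33, -24, -16, -11, -6, 19, 33, 44] -> [-43, -33, -24]
  probe: [-41, 10, 31, -39, -21, 20, -12, -7, -17] -> [-41, -39, -21, -17, -12, -7, 10, 20, 31] -> [-41, -39, -21]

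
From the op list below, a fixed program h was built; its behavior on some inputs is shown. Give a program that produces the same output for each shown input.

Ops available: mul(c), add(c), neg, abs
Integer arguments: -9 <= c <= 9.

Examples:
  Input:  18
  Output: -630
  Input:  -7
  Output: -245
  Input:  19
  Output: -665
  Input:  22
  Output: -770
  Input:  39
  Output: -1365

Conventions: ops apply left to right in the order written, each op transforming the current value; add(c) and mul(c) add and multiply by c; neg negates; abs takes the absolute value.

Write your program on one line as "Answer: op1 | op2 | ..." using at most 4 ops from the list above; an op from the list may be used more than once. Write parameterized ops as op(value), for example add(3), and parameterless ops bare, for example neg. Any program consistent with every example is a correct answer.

mul(-5) | abs | mul(-7)

Check, running the answer program on each example:
  18 -> -90 -> 90 -> -630
  -7 -> 35 -> 35 -> -245
  19 -> -95 -> 95 -> -665
  22 -> -110 -> 110 -> -770
  39 -> -195 -> 195 -> -1365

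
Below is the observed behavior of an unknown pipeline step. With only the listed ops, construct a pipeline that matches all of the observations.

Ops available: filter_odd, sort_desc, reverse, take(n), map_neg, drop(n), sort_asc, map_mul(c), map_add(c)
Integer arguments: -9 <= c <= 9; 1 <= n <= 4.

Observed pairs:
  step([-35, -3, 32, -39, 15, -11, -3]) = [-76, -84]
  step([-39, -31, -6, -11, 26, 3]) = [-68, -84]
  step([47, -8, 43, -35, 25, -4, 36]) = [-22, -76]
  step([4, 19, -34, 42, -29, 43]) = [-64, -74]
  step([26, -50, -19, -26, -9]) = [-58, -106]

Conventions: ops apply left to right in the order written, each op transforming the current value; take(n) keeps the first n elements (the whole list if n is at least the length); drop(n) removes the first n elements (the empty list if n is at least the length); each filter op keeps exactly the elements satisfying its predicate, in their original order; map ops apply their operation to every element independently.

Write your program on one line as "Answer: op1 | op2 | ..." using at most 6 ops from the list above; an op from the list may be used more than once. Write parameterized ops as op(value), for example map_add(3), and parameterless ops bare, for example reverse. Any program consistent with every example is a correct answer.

sort_asc | map_neg | take(2) | reverse | map_add(3) | map_mul(-2)

Check, running the answer program on each example:
  [-35, -3, 32, -39, 15, -11, -3] -> [-39, -35, -11, -3, -3, 15, 32] -> [39, 35, 11, 3, 3, -15, -32] -> [39, 35] -> [35, 39] -> [38, 42] -> [-76, -84]
  [-39, -31, -6, -11, 26, 3] -> [-39, -31, -11, -6, 3, 26] -> [39, 31, 11, 6, -3, -26] -> [39, 31] -> [31, 39] -> [34, 42] -> [-68, -84]
  [47, -8, 43, -35, 25, -4, 36] -> [-35, -8, -4, 25, 36, 43, 47] -> [35, 8, 4, -25, -36, -43, -47] -> [35, 8] -> [8, 35] -> [11, 38] -> [-22, -76]
  [4, 19, -34, 42, -29, 43] -> [-34, -29, 4, 19, 42, 43] -> [34, 29, -4, -19, -42, -43] -> [34, 29] -> [29, 34] -> [32, 37] -> [-64, -74]
  [26, -50, -19, -26, -9] -> [-50, -26, -19, -9, 26] -> [50, 26, 19, 9, -26] -> [50, 26] -> [26, 50] -> [29, 53] -> [-58, -106]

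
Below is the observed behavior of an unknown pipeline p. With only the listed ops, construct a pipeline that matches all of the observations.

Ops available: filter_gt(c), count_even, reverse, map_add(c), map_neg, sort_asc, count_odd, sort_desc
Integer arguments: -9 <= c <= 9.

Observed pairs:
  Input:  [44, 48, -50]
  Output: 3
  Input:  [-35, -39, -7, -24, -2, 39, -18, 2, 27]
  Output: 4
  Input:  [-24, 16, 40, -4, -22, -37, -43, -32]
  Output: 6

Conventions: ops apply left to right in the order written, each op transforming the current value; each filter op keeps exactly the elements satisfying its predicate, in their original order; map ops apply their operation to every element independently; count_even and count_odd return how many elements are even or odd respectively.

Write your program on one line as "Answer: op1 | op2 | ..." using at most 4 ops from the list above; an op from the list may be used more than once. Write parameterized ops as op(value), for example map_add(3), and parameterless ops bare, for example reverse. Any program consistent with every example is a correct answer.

map_add(9) | map_neg | count_odd

Check, running the answer program on each example:
  [44, 48, -50] -> [53, 57, -41] -> [-53, -57, 41] -> 3
  [-35, -39, -7, -24, -2, 39, -18, 2, 27] -> [-26, -30, 2, -15, 7, 48, -9, 11, 36] -> [26, 30, -2, 15, -7, -48, 9, -11, -36] -> 4
  [-24, 16, 40, -4, -22, -37, -43, -32] -> [-15, 25, 49, 5, -13, -28, -34, -23] -> [15, -25, -49, -5, 13, 28, 34, 23] -> 6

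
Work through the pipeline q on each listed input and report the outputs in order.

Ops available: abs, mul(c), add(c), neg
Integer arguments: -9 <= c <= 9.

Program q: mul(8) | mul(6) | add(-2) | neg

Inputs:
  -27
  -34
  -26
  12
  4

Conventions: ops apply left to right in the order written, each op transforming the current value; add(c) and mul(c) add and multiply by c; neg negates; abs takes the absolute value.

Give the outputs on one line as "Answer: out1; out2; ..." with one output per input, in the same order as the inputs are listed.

Execution, op by op:
  -27 -> -216 -> -1296 -> -1298 -> 1298
  -34 -> -272 -> -1632 -> -1634 -> 1634
  -26 -> -208 -> -1248 -> -1250 -> 1250
  12 -> 96 -> 576 -> 574 -> -574
  4 -> 32 -> 192 -> 190 -> -190

1298; 1634; 1250; -574; -190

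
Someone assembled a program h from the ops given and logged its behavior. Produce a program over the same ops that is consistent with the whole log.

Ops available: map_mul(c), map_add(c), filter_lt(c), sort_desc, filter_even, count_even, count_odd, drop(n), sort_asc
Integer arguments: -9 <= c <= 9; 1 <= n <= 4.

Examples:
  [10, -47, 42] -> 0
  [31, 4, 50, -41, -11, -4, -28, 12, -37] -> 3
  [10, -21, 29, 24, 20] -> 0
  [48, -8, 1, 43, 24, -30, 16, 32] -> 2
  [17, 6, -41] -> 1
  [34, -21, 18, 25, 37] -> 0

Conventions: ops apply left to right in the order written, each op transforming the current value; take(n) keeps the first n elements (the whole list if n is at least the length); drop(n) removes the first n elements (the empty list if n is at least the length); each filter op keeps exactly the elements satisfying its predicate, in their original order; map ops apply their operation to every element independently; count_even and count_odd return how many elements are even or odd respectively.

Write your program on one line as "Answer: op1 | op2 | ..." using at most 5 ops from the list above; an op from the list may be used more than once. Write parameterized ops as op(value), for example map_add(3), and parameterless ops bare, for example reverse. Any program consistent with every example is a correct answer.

map_add(-3) | sort_desc | filter_lt(6) | map_add(6) | count_odd

Check, running the answer program on each example:
  [10, -47, 42] -> [7, -50, 39] -> [39, 7, -50] -> [-50] -> [-44] -> 0
  [31, 4, 50, -41, -11, -4, -28, 12, -37] -> [28, 1, 47, -44, -14, -7, -31, 9, -40] -> [47, 28, 9, 1, -7, -14, -31, -40, -44] -> [1, -7, -14, -31, -40, -44] -> [7, -1, -8, -25, -34, -38] -> 3
  [10, -21, 29, 24, 20] -> [7, -24, 26, 21, 17] -> [26, 21, 17, 7, -24] -> [-24] -> [-18] -> 0
  [48, -8, 1, 43, 24, -30, 16, 32] -> [45, -11, -2, 40, 21, -33, 13, 29] -> [45, 40, 29, 21, 13, -2, -11, -33] -> [-2, -11, -33] -> [4, -5, -27] -> 2
  [17, 6, -41] -> [14, 3, -44] -> [14, 3, -44] -> [3, -44] -> [9, -38] -> 1
  [34, -21, 18, 25, 37] -> [31, -24, 15, 22, 34] -> [34, 31, 22, 15, -24] -> [-24] -> [-18] -> 0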